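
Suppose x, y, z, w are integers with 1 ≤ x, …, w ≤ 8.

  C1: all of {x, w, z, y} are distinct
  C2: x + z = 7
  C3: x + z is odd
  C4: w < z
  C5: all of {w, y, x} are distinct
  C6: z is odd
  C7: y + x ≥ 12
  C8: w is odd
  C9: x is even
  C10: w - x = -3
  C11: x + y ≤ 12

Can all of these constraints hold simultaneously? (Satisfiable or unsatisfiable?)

One satisfying assignment is x = 4, y = 8, z = 3, w = 1.
For the less obvious constraints — constraint 2: x + z = 7; constraint 7: y + x = 12 — and the others hold by inspection.

Satisfiable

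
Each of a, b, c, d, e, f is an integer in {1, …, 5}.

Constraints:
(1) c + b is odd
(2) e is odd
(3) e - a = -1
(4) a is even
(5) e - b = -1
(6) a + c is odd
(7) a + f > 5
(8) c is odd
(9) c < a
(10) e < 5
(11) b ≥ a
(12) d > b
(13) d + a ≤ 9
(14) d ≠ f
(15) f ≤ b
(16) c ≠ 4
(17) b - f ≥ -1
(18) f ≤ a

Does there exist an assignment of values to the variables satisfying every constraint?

The assignment a = 4, b = 4, c = 3, d = 5, e = 3, f = 4 works:
  constraint 3 holds since e - a = -1.
  constraint 5 holds since e - b = -1.
  constraint 7 holds since a + f = 8.
The rest check out directly.

Satisfiable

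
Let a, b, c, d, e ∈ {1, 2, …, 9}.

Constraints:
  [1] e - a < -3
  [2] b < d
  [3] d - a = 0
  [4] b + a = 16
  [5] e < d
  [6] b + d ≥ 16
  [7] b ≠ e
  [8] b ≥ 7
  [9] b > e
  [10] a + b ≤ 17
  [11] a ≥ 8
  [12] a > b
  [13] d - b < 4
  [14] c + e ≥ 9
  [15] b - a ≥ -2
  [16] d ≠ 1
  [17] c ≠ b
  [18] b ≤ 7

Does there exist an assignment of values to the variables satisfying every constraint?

Satisfiable

Setting (a, b, c, d, e) = (9, 7, 8, 9, 4) satisfies everything: constraint 1: e - a = -5; constraint 3: d - a = 0, and the others follow.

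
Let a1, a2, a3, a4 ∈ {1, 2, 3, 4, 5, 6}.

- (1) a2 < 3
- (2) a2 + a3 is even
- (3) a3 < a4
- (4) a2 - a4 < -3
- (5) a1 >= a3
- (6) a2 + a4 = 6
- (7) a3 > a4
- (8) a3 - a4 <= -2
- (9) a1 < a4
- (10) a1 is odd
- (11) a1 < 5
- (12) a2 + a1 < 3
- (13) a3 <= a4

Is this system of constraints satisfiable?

Constraints 5, 7, and 9 give a3 ≤ a1, a1 < a4, a4 < a3. Chaining: a3 ≤ a1 < a4 < a3, which forces a3 < a3 — impossible.

Unsatisfiable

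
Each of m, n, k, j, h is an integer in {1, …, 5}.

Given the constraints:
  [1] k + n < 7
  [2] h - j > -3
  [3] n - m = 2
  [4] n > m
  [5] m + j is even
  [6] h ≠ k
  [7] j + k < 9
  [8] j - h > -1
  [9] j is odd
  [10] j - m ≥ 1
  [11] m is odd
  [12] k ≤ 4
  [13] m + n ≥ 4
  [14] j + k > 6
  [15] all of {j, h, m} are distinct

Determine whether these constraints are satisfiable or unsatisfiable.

Satisfiable

Take m = 1, n = 3, k = 2, j = 5, h = 3. Then constraint 1: k + n = 5; constraint 2: h - j = -2; constraint 3: n - m = 2, and every other listed constraint is also met.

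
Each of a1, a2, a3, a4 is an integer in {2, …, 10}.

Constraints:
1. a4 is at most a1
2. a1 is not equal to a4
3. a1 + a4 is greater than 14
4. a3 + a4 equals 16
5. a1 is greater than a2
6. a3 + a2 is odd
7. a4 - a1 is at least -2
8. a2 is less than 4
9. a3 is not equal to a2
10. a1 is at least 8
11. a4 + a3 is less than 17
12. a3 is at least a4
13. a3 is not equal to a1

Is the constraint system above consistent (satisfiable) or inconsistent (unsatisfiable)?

Satisfiable

Try a1 = 8, a2 = 2, a3 = 9, a4 = 7.
Check constraint 3: a1 + a4 = 15; constraint 4: a3 + a4 = 16. The remaining constraints are straightforward to verify.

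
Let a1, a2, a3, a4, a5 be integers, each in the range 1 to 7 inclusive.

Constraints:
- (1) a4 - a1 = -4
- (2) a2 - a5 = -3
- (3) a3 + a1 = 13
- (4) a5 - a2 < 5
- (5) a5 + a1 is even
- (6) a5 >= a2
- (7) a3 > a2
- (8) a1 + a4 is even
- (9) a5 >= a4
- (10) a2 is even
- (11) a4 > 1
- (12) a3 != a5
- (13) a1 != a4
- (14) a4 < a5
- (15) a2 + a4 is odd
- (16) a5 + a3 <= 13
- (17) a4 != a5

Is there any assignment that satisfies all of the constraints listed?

One satisfying assignment is a1 = 7, a2 = 2, a3 = 6, a4 = 3, a5 = 5.
For the less obvious constraints — constraint 1: a4 - a1 = -4; constraint 2: a2 - a5 = -3 — and the others hold by inspection.

Satisfiable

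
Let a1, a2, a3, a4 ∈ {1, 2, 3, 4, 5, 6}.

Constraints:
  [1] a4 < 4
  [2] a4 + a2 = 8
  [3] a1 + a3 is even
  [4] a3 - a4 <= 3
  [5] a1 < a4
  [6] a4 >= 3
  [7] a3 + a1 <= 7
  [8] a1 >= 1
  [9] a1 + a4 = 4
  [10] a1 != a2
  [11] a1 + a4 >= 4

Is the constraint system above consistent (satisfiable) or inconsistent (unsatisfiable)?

Satisfiable

Setting (a1, a2, a3, a4) = (1, 5, 3, 3) satisfies everything: constraint 2: a4 + a2 = 8; constraint 4: a3 - a4 = 0, and the others follow.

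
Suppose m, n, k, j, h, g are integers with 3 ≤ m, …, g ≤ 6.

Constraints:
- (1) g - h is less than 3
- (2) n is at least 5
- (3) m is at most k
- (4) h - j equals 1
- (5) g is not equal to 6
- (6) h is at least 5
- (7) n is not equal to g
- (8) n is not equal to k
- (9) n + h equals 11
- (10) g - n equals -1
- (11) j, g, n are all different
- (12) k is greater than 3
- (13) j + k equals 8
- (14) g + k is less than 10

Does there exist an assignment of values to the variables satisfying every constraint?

Try m = 4, n = 6, k = 4, j = 4, h = 5, g = 5.
Check constraint 1: g - h = 0; constraint 4: h - j = 1; constraint 9: n + h = 11. The remaining constraints are straightforward to verify.

Satisfiable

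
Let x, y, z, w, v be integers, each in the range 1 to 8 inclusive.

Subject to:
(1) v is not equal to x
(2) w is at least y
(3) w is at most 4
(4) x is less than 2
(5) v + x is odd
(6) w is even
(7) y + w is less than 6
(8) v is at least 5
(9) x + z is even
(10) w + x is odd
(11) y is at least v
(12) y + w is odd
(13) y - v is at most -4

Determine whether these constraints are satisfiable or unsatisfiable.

Unsatisfiable

From constraints 8 and 11: y ≥ v and v ≥ 5, so y ≥ 5. From constraints 2 and 3: y ≤ w and w ≤ 4, so y ≤ 4. But 4 < 5, so no value of y works.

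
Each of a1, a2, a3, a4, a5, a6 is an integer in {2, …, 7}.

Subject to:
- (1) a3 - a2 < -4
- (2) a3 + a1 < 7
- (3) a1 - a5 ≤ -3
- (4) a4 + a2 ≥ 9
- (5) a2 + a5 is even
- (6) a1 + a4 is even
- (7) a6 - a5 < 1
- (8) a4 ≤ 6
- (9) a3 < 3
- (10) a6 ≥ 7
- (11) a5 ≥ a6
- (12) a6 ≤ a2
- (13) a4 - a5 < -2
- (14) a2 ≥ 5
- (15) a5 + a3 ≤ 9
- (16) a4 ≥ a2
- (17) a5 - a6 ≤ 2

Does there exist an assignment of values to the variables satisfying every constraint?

From constraints 10 and 12: a2 ≥ a6 and a6 ≥ 7, so a2 ≥ 7. From constraints 8 and 16: a2 ≤ a4 and a4 ≤ 6, so a2 ≤ 6. But 6 < 7, so no value of a2 works.

Unsatisfiable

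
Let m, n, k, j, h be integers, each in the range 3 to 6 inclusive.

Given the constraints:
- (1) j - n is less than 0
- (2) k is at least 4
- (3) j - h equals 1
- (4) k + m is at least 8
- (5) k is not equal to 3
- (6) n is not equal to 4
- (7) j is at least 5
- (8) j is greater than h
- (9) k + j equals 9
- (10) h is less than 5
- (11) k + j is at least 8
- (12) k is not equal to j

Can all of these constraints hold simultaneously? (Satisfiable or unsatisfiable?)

The assignment m = 4, n = 6, k = 4, j = 5, h = 4 works:
  constraint 1 holds since j - n = -1.
  constraint 3 holds since j - h = 1.
The rest check out directly.

Satisfiable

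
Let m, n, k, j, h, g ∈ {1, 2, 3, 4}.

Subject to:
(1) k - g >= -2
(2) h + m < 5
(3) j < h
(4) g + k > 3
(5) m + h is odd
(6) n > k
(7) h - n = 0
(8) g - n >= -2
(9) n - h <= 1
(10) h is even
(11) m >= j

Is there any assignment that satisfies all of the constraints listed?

Satisfiable

The assignment m = 1, n = 2, k = 1, j = 1, h = 2, g = 3 works:
  constraint 1 holds since k - g = -2.
  constraint 2 holds since h + m = 3.
The rest check out directly.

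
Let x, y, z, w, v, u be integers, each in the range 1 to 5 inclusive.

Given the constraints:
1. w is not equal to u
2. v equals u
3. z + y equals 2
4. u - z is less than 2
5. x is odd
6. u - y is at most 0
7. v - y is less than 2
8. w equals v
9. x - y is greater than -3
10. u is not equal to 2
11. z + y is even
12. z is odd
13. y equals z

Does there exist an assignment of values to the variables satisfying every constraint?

Unsatisfiable

From constraints 2 and 8, w = v = u, so w = u. But constraint 1 says w ≠ u. Contradiction.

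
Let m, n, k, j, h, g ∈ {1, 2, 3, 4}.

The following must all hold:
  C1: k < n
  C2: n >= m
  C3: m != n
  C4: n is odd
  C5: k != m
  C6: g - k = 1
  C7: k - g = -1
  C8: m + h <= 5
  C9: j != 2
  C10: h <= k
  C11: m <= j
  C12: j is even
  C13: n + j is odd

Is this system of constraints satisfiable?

Take m = 2, n = 3, k = 1, j = 4, h = 1, g = 2. Then constraint 6: g - k = 1; constraint 7: k - g = -1; constraint 8: m + h = 3, and every other listed constraint is also met.

Satisfiable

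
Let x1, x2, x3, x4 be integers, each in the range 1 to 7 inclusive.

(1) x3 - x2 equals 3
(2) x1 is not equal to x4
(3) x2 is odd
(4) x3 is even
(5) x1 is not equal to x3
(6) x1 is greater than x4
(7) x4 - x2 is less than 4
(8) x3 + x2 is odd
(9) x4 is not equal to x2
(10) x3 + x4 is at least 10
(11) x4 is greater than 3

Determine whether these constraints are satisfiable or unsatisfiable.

Satisfiable

Setting (x1, x2, x3, x4) = (7, 3, 6, 6) satisfies everything: constraint 1: x3 - x2 = 3; constraint 7: x4 - x2 = 3, and the others follow.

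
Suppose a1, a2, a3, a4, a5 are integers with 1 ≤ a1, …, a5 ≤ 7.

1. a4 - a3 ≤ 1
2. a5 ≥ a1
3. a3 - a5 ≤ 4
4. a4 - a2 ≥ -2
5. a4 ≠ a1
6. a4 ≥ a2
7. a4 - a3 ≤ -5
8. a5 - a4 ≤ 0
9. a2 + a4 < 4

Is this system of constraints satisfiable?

Unsatisfiable

Constraints 3, 7, and 8 give a4 − a5 ≥ 0, a5 − a3 ≥ -4, a3 − a4 ≥ 5.
Adding all 3 inequalities: the left sides telescope to 0, and the right sides sum to 0 + (-4) + 5 = 1. So 0 ≥ 1, which is false.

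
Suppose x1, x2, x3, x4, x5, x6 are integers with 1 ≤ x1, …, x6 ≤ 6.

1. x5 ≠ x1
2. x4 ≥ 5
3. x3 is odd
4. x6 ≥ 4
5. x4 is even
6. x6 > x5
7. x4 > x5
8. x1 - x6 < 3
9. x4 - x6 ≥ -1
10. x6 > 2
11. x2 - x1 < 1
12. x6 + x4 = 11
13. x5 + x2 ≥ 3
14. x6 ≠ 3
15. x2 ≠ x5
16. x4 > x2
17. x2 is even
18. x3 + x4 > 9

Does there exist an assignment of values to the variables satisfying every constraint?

One satisfying assignment is x1 = 5, x2 = 4, x3 = 5, x4 = 6, x5 = 2, x6 = 5.
For the less obvious constraints — constraint 8: x1 - x6 = 0; constraint 9: x4 - x6 = 1; constraint 11: x2 - x1 = -1 — and the others hold by inspection.

Satisfiable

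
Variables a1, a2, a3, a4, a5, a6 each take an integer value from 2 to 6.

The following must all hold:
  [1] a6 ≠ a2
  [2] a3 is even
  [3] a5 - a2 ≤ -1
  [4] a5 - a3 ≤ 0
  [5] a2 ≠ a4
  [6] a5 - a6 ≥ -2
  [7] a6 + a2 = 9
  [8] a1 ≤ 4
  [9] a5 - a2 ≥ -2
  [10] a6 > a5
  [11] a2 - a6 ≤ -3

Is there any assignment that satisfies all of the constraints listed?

Constraints 3, 6, and 11 give a6 − a2 ≥ 3, a2 − a5 ≥ 1, a5 − a6 ≥ -2.
Adding all 3 inequalities: the left sides telescope to 0, and the right sides sum to 3 + 1 + (-2) = 2. So 0 ≥ 2, which is false.

Unsatisfiable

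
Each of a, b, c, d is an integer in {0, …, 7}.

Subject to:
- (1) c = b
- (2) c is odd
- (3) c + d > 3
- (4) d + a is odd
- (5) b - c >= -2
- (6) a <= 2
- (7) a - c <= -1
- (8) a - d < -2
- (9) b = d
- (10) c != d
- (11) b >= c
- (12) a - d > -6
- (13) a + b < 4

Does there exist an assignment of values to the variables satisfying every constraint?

From constraints 1 and 9, c = b = d, so c = d. But constraint 10 says c ≠ d. Contradiction.

Unsatisfiable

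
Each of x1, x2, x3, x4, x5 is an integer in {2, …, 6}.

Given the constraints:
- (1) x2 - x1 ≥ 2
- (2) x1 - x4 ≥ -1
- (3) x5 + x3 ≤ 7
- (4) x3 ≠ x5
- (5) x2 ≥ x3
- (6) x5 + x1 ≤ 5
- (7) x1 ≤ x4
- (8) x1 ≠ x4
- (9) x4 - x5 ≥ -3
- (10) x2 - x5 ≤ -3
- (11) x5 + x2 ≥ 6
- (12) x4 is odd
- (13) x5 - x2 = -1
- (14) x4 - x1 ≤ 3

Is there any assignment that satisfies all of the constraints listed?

Unsatisfiable

Constraints 1, 2, 9, and 10 give x2 − x1 ≥ 2, x1 − x4 ≥ -1, x4 − x5 ≥ -3, x5 − x2 ≥ 3.
Adding all 4 inequalities: the left sides telescope to 0, and the right sides sum to 2 + (-1) + (-3) + 3 = 1. So 0 ≥ 1, which is false.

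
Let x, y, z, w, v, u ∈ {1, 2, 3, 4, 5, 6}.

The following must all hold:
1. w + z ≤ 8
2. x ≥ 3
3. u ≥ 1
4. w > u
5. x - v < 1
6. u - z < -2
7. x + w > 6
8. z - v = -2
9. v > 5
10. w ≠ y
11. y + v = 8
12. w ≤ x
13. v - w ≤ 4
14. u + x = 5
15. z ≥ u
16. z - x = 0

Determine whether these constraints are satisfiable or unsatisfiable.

Setting (x, y, z, w, v, u) = (4, 2, 4, 3, 6, 1) satisfies everything: constraint 1: w + z = 7; constraint 5: x - v = -2, and the others follow.

Satisfiable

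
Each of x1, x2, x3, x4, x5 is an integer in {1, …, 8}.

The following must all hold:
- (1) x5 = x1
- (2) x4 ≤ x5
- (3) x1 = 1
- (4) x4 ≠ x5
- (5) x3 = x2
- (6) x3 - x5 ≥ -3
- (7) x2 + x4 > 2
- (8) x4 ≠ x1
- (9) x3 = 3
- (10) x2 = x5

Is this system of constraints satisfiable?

Unsatisfiable

Constraint 9 fixes x3 = 3 and constraint 3 fixes x1 = 1. Constraints 1, 5, and 10 give x3 = x2 = x5 = x1, so x3 = x1. But 3 ≠ 1 — contradiction.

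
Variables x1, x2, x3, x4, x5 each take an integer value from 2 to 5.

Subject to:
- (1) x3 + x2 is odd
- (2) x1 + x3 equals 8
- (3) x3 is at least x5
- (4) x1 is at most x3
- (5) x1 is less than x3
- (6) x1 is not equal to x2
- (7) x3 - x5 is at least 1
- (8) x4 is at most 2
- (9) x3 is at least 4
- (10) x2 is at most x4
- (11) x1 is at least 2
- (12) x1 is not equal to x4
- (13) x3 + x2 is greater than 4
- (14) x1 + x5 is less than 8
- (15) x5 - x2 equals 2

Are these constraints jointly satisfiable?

Take x1 = 3, x2 = 2, x3 = 5, x4 = 2, x5 = 4. Then constraint 2: x1 + x3 = 8; constraint 7: x3 - x5 = 1; constraint 13: x3 + x2 = 7, and every other listed constraint is also met.

Satisfiable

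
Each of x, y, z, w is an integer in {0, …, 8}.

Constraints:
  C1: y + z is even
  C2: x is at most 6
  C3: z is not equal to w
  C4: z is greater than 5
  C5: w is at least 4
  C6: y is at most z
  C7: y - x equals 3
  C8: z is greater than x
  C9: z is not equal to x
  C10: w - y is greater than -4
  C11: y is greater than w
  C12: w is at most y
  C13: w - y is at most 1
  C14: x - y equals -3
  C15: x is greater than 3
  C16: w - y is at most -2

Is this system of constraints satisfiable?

Satisfiable

Try x = 5, y = 8, z = 8, w = 6.
Check constraint 7: y - x = 3; constraint 10: w - y = -2; constraint 13: w - y = -2. The remaining constraints are straightforward to verify.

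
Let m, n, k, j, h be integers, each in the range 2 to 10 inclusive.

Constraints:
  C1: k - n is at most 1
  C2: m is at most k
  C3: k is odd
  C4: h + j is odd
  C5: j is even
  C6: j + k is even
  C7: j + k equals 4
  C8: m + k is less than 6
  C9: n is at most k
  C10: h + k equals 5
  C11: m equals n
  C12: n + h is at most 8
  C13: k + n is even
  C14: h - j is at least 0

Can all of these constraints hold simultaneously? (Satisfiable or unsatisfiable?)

Unsatisfiable

Constraint 5 makes j even and constraint 3 makes k odd, so j + k must be odd. Constraint 6 says j + k is even — contradiction.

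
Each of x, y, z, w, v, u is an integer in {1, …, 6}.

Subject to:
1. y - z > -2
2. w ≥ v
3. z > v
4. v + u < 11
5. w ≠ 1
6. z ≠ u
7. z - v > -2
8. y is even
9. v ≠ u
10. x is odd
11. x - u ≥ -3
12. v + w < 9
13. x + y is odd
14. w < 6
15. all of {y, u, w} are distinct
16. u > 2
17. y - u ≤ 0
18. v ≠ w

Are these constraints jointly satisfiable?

Satisfiable

Take x = 5, y = 4, z = 3, w = 5, v = 2, u = 6. Then constraint 1: y - z = 1; constraint 4: v + u = 8, and every other listed constraint is also met.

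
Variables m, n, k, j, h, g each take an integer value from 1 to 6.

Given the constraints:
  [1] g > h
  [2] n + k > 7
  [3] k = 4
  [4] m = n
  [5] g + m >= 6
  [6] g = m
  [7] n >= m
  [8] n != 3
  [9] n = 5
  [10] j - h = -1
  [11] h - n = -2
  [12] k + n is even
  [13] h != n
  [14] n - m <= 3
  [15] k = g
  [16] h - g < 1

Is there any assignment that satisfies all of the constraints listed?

Constraint 3 fixes k = 4 and constraint 9 fixes n = 5. Constraints 4, 6, and 15 give k = g = m = n, so k = n. But 4 ≠ 5 — contradiction.

Unsatisfiable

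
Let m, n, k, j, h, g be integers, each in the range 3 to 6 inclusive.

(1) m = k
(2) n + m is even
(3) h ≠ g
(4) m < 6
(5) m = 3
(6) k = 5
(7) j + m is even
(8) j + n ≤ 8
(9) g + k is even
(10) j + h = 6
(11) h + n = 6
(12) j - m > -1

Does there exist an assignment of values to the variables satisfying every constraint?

Unsatisfiable

Constraint 5 fixes m = 3 and constraint 6 fixes k = 5, but constraint 1 requires m = k. Since 3 ≠ 5, contradiction.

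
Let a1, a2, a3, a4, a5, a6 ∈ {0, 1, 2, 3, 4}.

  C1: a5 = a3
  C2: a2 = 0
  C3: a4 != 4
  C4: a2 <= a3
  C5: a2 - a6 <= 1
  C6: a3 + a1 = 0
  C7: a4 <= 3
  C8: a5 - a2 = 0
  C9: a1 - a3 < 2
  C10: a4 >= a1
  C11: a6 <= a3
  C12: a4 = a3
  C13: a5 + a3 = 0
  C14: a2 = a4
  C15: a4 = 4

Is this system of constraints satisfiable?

Constraint 2 fixes a2 = 0 and constraint 15 fixes a4 = 4, but constraint 14 requires a2 = a4. Since 0 ≠ 4, contradiction.

Unsatisfiable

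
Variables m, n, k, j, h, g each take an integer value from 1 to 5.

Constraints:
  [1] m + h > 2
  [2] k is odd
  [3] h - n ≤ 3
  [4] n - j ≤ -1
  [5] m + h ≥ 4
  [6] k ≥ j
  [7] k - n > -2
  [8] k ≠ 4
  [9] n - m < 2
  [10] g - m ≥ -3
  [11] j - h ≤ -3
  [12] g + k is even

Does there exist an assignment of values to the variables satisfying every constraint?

Unsatisfiable

Constraints 3, 4, and 11 give j − n ≥ 1, n − h ≥ -3, h − j ≥ 3.
Adding all 3 inequalities: the left sides telescope to 0, and the right sides sum to 1 + (-3) + 3 = 1. So 0 ≥ 1, which is false.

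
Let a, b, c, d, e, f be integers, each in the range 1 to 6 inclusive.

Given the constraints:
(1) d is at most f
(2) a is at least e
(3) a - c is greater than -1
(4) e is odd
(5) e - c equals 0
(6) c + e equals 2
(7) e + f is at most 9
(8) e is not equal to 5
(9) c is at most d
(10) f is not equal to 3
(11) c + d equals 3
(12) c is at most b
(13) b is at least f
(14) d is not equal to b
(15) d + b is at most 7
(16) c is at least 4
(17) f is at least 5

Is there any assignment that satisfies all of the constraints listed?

From constraints 9 and 16: d ≥ c ≥ 4. From constraints 13 and 17: b ≥ f ≥ 5. Hence d + b ≥ 9. But constraint 15 requires d + b ≤ 7, and 7 < 9. Contradiction.

Unsatisfiable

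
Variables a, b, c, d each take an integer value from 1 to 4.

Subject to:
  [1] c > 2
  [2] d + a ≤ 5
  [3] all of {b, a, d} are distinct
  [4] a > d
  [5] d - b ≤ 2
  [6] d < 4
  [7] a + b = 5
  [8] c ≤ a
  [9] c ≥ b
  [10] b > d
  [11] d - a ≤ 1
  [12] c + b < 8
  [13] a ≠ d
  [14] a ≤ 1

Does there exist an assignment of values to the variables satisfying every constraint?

Unsatisfiable

From constraint 1: c ≥ 3. From constraints 8 and 14: c ≤ a and a ≤ 1, so c ≤ 1. But 1 < 3, so no value of c works.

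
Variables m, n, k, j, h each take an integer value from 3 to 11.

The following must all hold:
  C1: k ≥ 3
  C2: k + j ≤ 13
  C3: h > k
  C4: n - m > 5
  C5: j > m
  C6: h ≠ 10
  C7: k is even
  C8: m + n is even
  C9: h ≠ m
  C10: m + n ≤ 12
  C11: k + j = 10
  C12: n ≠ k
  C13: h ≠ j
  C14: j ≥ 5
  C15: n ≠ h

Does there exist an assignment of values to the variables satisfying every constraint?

The assignment m = 3, n = 9, k = 4, j = 6, h = 5 works:
  constraint 2 holds since k + j = 10.
  constraint 4 holds since n - m = 6.
The rest check out directly.

Satisfiable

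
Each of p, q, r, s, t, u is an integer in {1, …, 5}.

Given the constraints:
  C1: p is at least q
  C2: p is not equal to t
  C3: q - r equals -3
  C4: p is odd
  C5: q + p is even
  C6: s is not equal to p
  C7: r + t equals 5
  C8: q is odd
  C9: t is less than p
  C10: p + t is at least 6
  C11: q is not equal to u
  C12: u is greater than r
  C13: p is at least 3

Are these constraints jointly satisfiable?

Take p = 5, q = 1, r = 4, s = 1, t = 1, u = 5. Then constraint 3: q - r = -3; constraint 7: r + t = 5, and every other listed constraint is also met.

Satisfiable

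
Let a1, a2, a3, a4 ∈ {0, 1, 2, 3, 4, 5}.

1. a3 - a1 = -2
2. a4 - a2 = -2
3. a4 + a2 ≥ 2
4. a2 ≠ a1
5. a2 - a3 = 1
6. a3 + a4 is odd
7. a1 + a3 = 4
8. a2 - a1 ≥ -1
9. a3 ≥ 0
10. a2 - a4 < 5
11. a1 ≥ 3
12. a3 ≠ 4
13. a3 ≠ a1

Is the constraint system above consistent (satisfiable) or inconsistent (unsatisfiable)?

Satisfiable

Setting (a1, a2, a3, a4) = (3, 2, 1, 0) satisfies everything: constraint 1: a3 - a1 = -2; constraint 2: a4 - a2 = -2; constraint 3: a4 + a2 = 2, and the others follow.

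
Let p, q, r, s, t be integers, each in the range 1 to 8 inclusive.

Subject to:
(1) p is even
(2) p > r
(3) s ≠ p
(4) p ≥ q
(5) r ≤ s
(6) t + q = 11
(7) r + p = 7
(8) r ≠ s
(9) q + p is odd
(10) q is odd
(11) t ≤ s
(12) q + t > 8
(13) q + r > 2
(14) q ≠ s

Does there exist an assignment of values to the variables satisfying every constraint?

Satisfiable

Try p = 6, q = 3, r = 1, s = 8, t = 8.
Check constraint 6: t + q = 11; constraint 7: r + p = 7; constraint 12: q + t = 11. The remaining constraints are straightforward to verify.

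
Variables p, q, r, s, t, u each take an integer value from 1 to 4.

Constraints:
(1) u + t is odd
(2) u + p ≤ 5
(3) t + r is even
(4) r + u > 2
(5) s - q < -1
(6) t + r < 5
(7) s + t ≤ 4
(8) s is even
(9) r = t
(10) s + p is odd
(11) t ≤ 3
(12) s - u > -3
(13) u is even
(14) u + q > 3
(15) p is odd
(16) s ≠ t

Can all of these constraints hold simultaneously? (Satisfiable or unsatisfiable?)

Satisfiable

Try p = 1, q = 4, r = 1, s = 2, t = 1, u = 2.
Check constraint 2: u + p = 3; constraint 4: r + u = 3. The remaining constraints are straightforward to verify.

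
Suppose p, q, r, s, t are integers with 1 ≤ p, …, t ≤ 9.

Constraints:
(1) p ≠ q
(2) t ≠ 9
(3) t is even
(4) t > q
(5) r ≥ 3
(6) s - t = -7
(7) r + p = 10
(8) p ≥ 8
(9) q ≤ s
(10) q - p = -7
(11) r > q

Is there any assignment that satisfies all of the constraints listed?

From constraint 5: r ≥ 3. From constraint 8: p ≥ 8. Hence r + p ≥ 11. But constraint 7 requires r + p = 10, and 10 < 11. Contradiction.

Unsatisfiable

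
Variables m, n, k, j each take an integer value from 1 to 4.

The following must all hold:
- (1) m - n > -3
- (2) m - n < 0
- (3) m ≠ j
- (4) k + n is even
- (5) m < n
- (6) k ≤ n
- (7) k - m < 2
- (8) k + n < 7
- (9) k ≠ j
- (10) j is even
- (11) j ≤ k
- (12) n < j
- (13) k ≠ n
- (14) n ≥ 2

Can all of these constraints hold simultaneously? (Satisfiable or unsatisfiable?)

Unsatisfiable

Constraints 6, 11, and 12 give j ≤ k, k ≤ n, n < j. Chaining: j ≤ k ≤ n < j, which forces j < j — impossible.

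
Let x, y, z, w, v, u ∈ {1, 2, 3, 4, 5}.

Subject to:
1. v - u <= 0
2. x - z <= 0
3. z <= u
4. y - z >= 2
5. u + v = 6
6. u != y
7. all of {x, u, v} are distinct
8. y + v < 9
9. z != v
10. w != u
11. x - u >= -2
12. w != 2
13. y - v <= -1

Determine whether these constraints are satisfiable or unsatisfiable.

Constraints 1, 2, 4, 11, and 13 give v − y ≥ 1, y − z ≥ 2, z − x ≥ 0, x − u ≥ -2, u − v ≥ 0.
Adding all 5 inequalities: the left sides telescope to 0, and the right sides sum to 1 + 2 + 0 + (-2) + 0 = 1. So 0 ≥ 1, which is false.

Unsatisfiable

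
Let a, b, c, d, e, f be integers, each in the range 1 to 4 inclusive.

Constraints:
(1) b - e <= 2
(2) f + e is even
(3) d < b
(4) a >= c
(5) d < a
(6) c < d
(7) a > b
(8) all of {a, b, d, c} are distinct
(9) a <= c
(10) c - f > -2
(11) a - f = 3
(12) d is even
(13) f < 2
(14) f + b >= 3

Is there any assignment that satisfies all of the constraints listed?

Constraints 3, 6, 7, and 9 give b < a, a ≤ c, c < d, d < b. Chaining: b < a ≤ c < d < b, which forces b < b — impossible.

Unsatisfiable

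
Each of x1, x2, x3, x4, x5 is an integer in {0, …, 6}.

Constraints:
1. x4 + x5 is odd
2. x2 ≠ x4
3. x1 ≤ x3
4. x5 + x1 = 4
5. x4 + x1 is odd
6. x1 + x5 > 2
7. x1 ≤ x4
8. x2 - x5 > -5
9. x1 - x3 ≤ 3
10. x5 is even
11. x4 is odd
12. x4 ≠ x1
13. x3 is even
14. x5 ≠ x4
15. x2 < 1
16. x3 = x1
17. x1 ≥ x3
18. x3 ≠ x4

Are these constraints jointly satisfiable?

Satisfiable

Try x1 = 0, x2 = 0, x3 = 0, x4 = 1, x5 = 4.
Check constraint 4: x5 + x1 = 4; constraint 6: x1 + x5 = 4; constraint 8: x2 - x5 = -4. The remaining constraints are straightforward to verify.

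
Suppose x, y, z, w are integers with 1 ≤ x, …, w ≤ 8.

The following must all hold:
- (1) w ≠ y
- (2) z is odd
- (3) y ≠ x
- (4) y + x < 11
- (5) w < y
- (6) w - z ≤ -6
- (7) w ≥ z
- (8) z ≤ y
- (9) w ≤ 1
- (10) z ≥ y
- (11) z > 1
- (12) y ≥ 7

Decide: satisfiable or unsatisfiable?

Unsatisfiable

From constraints 10 and 12: z ≥ y and y ≥ 7, so z ≥ 7. From constraints 7 and 9: z ≤ w and w ≤ 1, so z ≤ 1. But 1 < 7, so no value of z works.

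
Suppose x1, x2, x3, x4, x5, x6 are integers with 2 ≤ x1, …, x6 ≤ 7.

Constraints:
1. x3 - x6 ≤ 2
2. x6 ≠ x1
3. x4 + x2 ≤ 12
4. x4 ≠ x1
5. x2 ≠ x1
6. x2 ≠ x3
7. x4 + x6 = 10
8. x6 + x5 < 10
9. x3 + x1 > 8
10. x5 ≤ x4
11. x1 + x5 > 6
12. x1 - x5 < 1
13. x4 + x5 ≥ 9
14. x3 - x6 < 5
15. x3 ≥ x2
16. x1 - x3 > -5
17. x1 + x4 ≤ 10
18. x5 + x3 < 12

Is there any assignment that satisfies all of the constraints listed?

Satisfiable

One satisfying assignment is x1 = 3, x2 = 5, x3 = 6, x4 = 6, x5 = 4, x6 = 4.
For the less obvious constraints — constraint 1: x3 - x6 = 2; constraint 3: x4 + x2 = 11 — and the others hold by inspection.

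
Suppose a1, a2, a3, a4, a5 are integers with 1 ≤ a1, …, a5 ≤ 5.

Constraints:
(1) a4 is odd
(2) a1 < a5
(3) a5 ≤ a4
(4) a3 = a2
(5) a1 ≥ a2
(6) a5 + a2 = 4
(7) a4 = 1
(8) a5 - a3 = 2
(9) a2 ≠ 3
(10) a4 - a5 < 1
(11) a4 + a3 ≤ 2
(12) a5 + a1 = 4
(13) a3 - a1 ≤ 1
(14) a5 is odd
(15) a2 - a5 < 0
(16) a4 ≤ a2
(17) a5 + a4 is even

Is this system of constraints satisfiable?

Constraints 2, 3, 5, and 16 give a5 ≤ a4, a4 ≤ a2, a2 ≤ a1, a1 < a5. Chaining: a5 ≤ a4 ≤ a2 ≤ a1 < a5, which forces a5 < a5 — impossible.

Unsatisfiable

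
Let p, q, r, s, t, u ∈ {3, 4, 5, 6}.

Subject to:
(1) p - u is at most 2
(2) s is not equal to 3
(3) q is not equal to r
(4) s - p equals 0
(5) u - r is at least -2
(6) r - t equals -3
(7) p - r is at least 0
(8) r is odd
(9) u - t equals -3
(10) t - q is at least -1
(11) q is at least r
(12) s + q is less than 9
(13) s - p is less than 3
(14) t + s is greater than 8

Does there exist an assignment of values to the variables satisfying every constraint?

Satisfiable

Setting (p, q, r, s, t, u) = (4, 4, 3, 4, 6, 3) satisfies everything: constraint 1: p - u = 1; constraint 4: s - p = 0, and the others follow.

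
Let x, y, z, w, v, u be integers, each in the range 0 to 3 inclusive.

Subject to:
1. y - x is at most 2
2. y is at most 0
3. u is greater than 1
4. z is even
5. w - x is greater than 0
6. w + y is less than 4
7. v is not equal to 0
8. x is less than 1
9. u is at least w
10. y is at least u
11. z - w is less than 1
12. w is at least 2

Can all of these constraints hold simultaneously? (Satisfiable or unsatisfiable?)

From constraints 9 and 12: u ≥ w and w ≥ 2, so u ≥ 2. From constraints 2 and 10: u ≤ y and y ≤ 0, so u ≤ 0. But 0 < 2, so no value of u works.

Unsatisfiable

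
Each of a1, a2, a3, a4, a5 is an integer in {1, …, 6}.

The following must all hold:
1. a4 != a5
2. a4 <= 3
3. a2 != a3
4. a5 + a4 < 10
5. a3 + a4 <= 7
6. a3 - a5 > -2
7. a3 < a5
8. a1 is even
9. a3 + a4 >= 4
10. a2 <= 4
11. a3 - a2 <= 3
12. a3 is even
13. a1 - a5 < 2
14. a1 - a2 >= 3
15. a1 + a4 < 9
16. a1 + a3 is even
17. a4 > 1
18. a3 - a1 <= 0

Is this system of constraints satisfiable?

Satisfiable

Take a1 = 4, a2 = 1, a3 = 4, a4 = 3, a5 = 5. Then constraint 4: a5 + a4 = 8; constraint 5: a3 + a4 = 7, and every other listed constraint is also met.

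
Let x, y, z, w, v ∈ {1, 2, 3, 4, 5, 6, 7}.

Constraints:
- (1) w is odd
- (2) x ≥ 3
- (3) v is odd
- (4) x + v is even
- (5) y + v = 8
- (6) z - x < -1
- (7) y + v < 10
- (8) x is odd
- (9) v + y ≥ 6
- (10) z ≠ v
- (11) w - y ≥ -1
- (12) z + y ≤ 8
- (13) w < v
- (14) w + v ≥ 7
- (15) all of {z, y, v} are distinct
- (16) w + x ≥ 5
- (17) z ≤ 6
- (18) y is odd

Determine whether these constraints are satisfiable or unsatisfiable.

Satisfiable

Setting (x, y, z, w, v) = (7, 1, 4, 1, 7) satisfies everything: constraint 5: y + v = 8; constraint 6: z - x = -3, and the others follow.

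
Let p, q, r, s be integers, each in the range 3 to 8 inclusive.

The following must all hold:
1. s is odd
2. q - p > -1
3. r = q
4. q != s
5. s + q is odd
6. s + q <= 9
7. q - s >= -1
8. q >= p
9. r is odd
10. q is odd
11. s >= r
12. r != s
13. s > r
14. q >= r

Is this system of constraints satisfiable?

Constraint 1 makes s odd and constraint 10 makes q odd, so s + q must be even. Constraint 5 says s + q is odd — contradiction.

Unsatisfiable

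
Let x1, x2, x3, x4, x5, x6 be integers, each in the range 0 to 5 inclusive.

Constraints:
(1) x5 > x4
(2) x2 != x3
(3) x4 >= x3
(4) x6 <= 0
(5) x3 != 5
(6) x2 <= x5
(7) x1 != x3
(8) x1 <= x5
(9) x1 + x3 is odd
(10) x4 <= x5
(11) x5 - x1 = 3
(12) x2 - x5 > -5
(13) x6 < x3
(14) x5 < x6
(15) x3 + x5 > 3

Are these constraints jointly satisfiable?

Constraints 3, 10, 13, and 14 give x5 < x6, x6 < x3, x3 ≤ x4, x4 ≤ x5. Chaining: x5 < x6 < x3 ≤ x4 ≤ x5, which forces x5 < x5 — impossible.

Unsatisfiable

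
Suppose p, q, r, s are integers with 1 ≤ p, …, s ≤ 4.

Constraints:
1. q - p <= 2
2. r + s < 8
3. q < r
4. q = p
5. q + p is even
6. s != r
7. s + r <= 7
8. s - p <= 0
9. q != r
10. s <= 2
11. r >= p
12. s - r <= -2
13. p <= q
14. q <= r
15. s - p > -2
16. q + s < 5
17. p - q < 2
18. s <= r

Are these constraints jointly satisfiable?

Satisfiable

The assignment p = 1, q = 1, r = 4, s = 1 works:
  constraint 1 holds since q - p = 0.
  constraint 2 holds since r + s = 5.
  constraint 7 holds since s + r = 5.
The rest check out directly.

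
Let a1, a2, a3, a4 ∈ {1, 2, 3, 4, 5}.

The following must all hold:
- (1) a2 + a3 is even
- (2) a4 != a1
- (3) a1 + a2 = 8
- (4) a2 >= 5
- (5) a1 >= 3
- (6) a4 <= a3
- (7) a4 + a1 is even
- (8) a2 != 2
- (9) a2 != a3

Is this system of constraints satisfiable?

Take a1 = 3, a2 = 5, a3 = 3, a4 = 1. Then constraint 1: a2 + a3 = 8 is even; constraint 3: a1 + a2 = 8, and every other listed constraint is also met.

Satisfiable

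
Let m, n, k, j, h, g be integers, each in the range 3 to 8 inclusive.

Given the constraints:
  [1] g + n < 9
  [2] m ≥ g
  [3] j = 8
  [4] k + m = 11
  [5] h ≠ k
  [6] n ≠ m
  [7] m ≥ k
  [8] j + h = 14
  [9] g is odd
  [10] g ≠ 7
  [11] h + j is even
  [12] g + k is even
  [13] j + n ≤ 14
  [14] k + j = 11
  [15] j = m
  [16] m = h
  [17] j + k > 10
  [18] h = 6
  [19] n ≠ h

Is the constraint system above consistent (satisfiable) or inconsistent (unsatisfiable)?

Constraint 3 fixes j = 8 and constraint 18 fixes h = 6. Constraints 15 and 16 give j = m = h, so j = h. But 8 ≠ 6 — contradiction.

Unsatisfiable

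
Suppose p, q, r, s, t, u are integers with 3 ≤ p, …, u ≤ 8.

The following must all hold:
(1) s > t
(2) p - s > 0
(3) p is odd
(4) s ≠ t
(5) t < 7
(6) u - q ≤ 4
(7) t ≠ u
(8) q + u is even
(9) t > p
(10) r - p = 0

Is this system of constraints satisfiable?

Unsatisfiable

Constraints 1, 2, and 9 give p < t, t < s, s < p. Chaining: p < t < s < p, which forces p < p — impossible.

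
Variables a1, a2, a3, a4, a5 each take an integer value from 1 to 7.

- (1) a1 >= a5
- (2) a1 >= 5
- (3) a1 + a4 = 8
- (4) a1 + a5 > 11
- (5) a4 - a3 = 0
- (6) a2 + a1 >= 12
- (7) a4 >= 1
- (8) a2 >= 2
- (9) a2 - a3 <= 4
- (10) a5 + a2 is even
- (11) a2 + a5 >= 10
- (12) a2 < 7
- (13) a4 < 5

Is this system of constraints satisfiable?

Satisfiable

Take a1 = 6, a2 = 6, a3 = 2, a4 = 2, a5 = 6. Then constraint 3: a1 + a4 = 8; constraint 4: a1 + a5 = 12; constraint 5: a4 - a3 = 0, and every other listed constraint is also met.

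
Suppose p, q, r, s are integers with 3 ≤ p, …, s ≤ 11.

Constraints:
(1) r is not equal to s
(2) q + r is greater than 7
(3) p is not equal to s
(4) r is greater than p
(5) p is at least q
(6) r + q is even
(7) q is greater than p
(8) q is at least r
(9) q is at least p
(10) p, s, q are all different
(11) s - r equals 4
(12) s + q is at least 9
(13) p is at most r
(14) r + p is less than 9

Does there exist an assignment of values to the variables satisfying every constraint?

Unsatisfiable

Constraints 4, 5, and 8 give p < r, r ≤ q, q ≤ p. Chaining: p < r ≤ q ≤ p, which forces p < p — impossible.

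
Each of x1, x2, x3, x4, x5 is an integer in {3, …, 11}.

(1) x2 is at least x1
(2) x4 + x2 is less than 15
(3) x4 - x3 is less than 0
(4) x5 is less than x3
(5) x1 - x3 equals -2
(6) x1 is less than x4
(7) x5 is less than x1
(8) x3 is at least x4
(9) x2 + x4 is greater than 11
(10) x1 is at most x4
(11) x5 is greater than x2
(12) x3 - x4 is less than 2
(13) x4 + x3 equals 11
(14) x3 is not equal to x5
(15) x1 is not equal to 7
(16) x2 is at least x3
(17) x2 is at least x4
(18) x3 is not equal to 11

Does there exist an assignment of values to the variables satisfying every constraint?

Constraints 3, 6, 7, 11, and 16 give x5 < x1, x1 < x4, x4 < x3, x3 ≤ x2, x2 < x5. Chaining: x5 < x1 < x4 < x3 ≤ x2 < x5, which forces x5 < x5 — impossible.

Unsatisfiable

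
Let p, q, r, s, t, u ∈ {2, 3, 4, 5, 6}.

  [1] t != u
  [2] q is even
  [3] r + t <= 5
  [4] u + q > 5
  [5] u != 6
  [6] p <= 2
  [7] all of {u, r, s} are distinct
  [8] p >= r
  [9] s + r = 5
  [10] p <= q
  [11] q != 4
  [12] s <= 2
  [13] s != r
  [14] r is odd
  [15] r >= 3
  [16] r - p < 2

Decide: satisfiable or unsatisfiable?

From constraint 12: s ≤ 2. From constraints 6 and 8: r ≤ p ≤ 2. Hence s + r ≤ 4. But constraint 9 requires s + r = 5, and 5 > 4. Contradiction.

Unsatisfiable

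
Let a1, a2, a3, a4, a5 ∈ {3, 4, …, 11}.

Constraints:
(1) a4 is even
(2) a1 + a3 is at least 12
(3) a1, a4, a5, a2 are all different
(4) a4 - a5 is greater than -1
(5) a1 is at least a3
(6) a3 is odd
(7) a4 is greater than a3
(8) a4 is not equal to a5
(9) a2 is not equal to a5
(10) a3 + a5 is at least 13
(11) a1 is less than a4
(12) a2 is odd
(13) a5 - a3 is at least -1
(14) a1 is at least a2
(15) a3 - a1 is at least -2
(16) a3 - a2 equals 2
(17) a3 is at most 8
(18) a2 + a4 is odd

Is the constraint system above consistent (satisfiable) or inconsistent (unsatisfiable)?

Satisfiable

Setting (a1, a2, a3, a4, a5) = (7, 5, 7, 8, 6) satisfies everything: constraint 2: a1 + a3 = 14; constraint 4: a4 - a5 = 2, and the others follow.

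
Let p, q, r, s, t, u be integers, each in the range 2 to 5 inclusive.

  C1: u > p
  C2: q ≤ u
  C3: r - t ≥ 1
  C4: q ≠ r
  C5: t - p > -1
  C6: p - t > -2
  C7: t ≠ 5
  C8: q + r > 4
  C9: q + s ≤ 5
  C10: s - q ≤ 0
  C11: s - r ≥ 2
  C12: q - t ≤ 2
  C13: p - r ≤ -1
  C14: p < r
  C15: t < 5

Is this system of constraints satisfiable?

Unsatisfiable

Constraints 3, 10, 11, and 12 give s − r ≥ 2, r − t ≥ 1, t − q ≥ -2, q − s ≥ 0.
Adding all 4 inequalities: the left sides telescope to 0, and the right sides sum to 2 + 1 + (-2) + 0 = 1. So 0 ≥ 1, which is false.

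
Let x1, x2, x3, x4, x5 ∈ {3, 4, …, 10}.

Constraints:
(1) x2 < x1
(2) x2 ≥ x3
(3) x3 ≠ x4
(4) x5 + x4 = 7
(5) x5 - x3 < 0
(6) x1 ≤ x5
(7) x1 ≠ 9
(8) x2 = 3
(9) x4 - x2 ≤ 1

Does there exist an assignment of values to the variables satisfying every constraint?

Constraints 1, 2, 5, and 6 give x5 < x3, x3 ≤ x2, x2 < x1, x1 ≤ x5. Chaining: x5 < x3 ≤ x2 < x1 ≤ x5, which forces x5 < x5 — impossible.

Unsatisfiable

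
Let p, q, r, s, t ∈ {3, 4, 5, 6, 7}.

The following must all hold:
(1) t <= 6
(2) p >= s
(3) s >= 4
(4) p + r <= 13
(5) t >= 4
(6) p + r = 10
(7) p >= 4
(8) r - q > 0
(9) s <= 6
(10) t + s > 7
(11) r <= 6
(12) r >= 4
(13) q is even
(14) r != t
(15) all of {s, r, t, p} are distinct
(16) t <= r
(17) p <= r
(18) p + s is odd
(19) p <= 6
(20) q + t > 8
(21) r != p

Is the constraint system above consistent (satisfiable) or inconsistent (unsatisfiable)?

Constraints 1, 3, 5, 7, 9, 11, 12, and 19 confine each of s, r, t, p to the 3 values {4, …, 6}.
Constraint 15 requires all 4 of them to be distinct, but only 3 values are available — impossible by the pigeonhole principle.

Unsatisfiable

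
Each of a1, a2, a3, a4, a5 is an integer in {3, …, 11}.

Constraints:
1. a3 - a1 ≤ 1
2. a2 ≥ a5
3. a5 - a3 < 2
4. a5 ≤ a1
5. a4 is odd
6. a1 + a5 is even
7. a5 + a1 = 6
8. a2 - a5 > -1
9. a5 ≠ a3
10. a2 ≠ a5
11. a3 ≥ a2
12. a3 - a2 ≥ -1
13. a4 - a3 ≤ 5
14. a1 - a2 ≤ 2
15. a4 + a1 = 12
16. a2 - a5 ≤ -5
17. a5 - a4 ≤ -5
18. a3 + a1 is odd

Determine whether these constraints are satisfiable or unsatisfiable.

Constraints 1, 13, 14, 16, and 17 give a2 − a1 ≥ -2, a1 − a3 ≥ -1, a3 − a4 ≥ -5, a4 − a5 ≥ 5, a5 − a2 ≥ 5.
Adding all 5 inequalities: the left sides telescope to 0, and the right sides sum to (-2) + (-1) + (-5) + 5 + 5 = 2. So 0 ≥ 2, which is false.

Unsatisfiable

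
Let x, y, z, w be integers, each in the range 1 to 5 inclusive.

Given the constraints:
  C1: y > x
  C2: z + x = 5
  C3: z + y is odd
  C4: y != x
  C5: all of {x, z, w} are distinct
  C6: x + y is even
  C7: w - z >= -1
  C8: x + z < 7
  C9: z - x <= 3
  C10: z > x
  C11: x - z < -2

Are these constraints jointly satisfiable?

Satisfiable

Take x = 1, y = 5, z = 4, w = 3. Then constraint 2: z + x = 5; constraint 7: w - z = -1, and every other listed constraint is also met.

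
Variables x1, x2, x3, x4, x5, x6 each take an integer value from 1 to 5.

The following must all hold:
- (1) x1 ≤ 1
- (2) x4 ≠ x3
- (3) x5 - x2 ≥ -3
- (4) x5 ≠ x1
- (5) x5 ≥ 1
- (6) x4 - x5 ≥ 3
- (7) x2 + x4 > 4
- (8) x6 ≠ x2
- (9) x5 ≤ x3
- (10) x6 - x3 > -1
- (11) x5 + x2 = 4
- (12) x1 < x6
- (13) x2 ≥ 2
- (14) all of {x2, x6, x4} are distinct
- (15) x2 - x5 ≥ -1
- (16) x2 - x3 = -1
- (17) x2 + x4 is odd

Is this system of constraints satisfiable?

Satisfiable

One satisfying assignment is x1 = 1, x2 = 2, x3 = 3, x4 = 5, x5 = 2, x6 = 4.
For the less obvious constraints — constraint 3: x5 - x2 = 0; constraint 6: x4 - x5 = 3; constraint 7: x2 + x4 = 7 — and the others hold by inspection.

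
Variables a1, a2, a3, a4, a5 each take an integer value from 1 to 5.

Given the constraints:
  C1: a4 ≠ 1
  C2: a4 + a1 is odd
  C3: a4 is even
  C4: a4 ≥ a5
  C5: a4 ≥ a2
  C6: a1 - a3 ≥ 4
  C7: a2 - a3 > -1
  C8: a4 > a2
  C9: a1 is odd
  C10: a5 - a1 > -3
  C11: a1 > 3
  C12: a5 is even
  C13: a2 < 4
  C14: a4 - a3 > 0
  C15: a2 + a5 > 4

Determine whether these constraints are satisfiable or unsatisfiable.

Setting (a1, a2, a3, a4, a5) = (5, 1, 1, 4, 4) satisfies everything: constraint 6: a1 - a3 = 4; constraint 7: a2 - a3 = 0, and the others follow.

Satisfiable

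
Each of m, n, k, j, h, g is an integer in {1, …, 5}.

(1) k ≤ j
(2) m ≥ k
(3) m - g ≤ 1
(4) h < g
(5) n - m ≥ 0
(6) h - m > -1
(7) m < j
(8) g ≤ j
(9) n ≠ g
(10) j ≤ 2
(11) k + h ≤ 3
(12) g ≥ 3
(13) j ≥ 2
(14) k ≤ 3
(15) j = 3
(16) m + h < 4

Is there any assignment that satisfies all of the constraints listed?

Unsatisfiable

From constraints 8 and 12: j ≥ g and g ≥ 3, so j ≥ 3. From constraint 10: j ≤ 2. But 2 < 3, so no value of j works.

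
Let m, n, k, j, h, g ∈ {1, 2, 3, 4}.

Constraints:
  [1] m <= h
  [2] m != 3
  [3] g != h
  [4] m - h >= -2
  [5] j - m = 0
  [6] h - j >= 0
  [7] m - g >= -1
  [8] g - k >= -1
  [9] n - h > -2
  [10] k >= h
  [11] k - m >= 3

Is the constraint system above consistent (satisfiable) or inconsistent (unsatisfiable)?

Unsatisfiable

Constraints 7, 8, and 11 give m − g ≥ -1, g − k ≥ -1, k − m ≥ 3.
Adding all 3 inequalities: the left sides telescope to 0, and the right sides sum to (-1) + (-1) + 3 = 1. So 0 ≥ 1, which is false.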